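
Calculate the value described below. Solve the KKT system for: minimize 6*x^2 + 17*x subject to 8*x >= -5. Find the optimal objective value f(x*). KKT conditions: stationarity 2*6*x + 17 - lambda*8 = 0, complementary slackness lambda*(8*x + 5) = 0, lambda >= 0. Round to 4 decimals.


Step 1: Try lambda = 0 (constraint inactive).
x_unc = -17/(2*6) = -1.4167
Check: 8*-1.4167 = -11.3336 < -5 -- violated!
Step 2: Constraint must be active: 8*x = -5
x* = -5/8 = -0.625
lambda = (2*6*(-0.625) + 17)/8 = 1.1875
Step 3: Compute optimal value.
f(x*) = 6*(-0.625)^2 + 17*(-0.625) = -8.2813


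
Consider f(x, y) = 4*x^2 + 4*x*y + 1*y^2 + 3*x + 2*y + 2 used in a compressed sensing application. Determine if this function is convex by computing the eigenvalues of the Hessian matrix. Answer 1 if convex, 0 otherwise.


The Hessian of f(x,y) = 4*x^2 + 4*x*y + 1*y^2 + 3*x + 2*y + 2 is:
H = [[8, 4], [4, 2]]
Trace = 8 + 2 = 10
Determinant = 8*2 - (4)^2 = 0
Discriminant = (10)^2 - 4*0 = 100.0
Eigenvalues: lambda_1 = 0.0, lambda_2 = 10.0
The function is convex.

1


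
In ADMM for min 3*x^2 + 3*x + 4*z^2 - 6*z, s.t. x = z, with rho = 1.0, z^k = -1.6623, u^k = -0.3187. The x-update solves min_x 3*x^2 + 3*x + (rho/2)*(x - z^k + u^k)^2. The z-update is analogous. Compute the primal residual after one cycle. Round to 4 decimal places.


ADMM iteration with rho = 1.0, z^k = -1.6623, u^k = -0.3187
Step 1: x-update.
Minimize 3*x^2 + 3*x + (1.0/2)*(x + 1.6623 - 0.3187)^2
FOC: (2*3 + 1.0)*x = -3 + 1.0*(-1.6623 + 0.3187)
x^{k+1} = -0.6205
Step 2: z-update.
Minimize 4*z^2 - 6*z + (1.0/2)*(-0.6205 - z - 0.3187)^2
FOC: (2*4 + 1.0)*z = 6 + 1.0*(-0.6205 - 0.3187)
z^{k+1} = 0.5623
Step 3: u-update.
u^{k+1} = -0.3187 - 0.6205 - 0.5623 = -1.5015
Step 4: Primal residual = |-0.6205 - 0.5623| = 1.1828


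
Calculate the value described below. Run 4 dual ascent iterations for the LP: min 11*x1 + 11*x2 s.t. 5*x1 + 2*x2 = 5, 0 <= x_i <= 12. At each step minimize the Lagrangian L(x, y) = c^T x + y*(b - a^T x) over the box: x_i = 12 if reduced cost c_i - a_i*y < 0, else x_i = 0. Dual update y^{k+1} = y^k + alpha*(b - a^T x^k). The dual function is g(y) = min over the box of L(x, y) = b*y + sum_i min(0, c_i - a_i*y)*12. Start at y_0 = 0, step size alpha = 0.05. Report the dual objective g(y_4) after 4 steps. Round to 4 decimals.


Dual ascent for LP: min 11*x1 + 11*x2, 5*x1 + 2*x2 = 5, 0 <= x_i <= 12
Step 1: y^k = 0.0, reduced costs: (11.0, 11.0)
  x^k = (0.0, 0.0), subgradient = b - a^T x = 5.0
  y^{k+1} = 0.0 + 0.05*5.0 = 0.25
Step 2: y^k = 0.25, reduced costs: (9.75, 10.5)
  x^k = (0.0, 0.0), subgradient = b - a^T x = 5.0
  y^{k+1} = 0.25 + 0.05*5.0 = 0.5
Step 3: y^k = 0.5, reduced costs: (8.5, 10.0)
  x^k = (0.0, 0.0), subgradient = b - a^T x = 5.0
  y^{k+1} = 0.5 + 0.05*5.0 = 0.75
Step 4: y^k = 0.75, reduced costs: (7.25, 9.5)
  x^k = (0.0, 0.0), subgradient = b - a^T x = 5.0
  y^{k+1} = 0.75 + 0.05*5.0 = 1.0
Dual objective at y_4 = 1.0: reduced costs (6.0, 9.0), box minimizer x = (0.0, 0.0)
g(y_4) = b*y + (c1 - a1*y)*x1 + (c2 - a2*y)*x2 = 5*1.0 + 6.0*0.0 + 9.0*0.0 = 5.0 + 0.0 + 0.0 = 5.0


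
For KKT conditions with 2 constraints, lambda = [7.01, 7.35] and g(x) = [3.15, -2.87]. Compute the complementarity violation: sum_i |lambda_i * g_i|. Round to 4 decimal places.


KKT complementary slackness check:
lambda_1 * g_1 = 7.01 * 3.15 = 22.0815
lambda_2 * g_2 = 7.35 * -2.87 = -21.0945
Total violation = 22.0815 + 21.0945 = 43.176


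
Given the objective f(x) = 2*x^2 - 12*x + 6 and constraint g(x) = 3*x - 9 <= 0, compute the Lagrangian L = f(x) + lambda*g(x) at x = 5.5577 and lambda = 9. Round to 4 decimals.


Step 1: Evaluate f(x).
f(5.5577) = 2*5.5577^2 - 12*5.5577 + 6 = 1.0837
Step 2: Evaluate g(x).
g(5.5577) = 3*5.5577 - 9 = 7.6731
Step 3: Compute Lagrangian.
L = 1.0837 + 9*7.6731 = 70.1416


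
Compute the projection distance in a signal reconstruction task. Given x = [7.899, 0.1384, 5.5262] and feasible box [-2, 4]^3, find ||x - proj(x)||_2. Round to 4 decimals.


Project each component onto [-2, 4].
clip(7.899) = 4.0, clip(0.1384) = 0.1384, clip(5.5262) = 4.0
Projection = [4.0, 0.1384, 4.0]
Squared diffs: [15.2022, 0.0, 2.3293]
Distance = sqrt(17.5315) = 4.1871


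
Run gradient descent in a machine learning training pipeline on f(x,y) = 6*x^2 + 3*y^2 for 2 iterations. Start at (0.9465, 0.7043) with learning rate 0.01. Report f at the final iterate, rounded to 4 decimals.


Gradient descent on f(x,y) = 6*x^2 + 3*y^2.
Starting point: (0.9465, 0.7043), alpha = 0.01
Step 1: grad_x = 2*6*0.9465 = 11.358, grad_y = 2*3*0.7043 = 4.2258
  x_1 = 0.9465 - 0.01*11.358 = 0.8329
  y_1 = 0.7043 - 0.01*4.2258 = 0.662
Step 2: grad_x = 2*6*0.8329 = 9.995, grad_y = 2*3*0.662 = 3.9723
  x_2 = 0.8329 - 0.01*9.995 = 0.733
  y_2 = 0.662 - 0.01*3.9723 = 0.6223
f(0.733, 0.6223) = 6*0.733^2 + 3*0.6223^2 = 4.3853


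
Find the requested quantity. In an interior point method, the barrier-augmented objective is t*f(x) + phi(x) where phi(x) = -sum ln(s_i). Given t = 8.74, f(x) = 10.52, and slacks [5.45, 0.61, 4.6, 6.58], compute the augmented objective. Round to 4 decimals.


Step 1: Compute log-barrier.
ln values: [1.6956, -0.4943, 1.5261, 1.884]
phi = -(1.6956 - 0.4943 + 1.5261 + 1.884) = -4.6114
Step 2: Compute augmented objective.
t*f(x) = 8.74*10.52 = 91.9448
Total = 91.9448 - 4.6114 = 87.3334


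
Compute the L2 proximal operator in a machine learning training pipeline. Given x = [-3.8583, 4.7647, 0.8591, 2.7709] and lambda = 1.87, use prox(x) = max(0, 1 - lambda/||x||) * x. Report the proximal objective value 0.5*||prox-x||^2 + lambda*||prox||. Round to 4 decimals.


Step 1: Compute ||x||.
||x|| = 6.7827
Step 2: Compute scaling factor.
scale = max(0, 1 - 1.87/6.7827) = 0.7243
Step 3: prox(x) = [-2.7946, 3.4511, 0.6222, 2.007]
||prox(x)|| = 4.9127
Step 4: Proximal objective.
0.5*||prox-x||^2 = 1.7485
lambda*||prox|| = 9.1867
Total = 10.9352


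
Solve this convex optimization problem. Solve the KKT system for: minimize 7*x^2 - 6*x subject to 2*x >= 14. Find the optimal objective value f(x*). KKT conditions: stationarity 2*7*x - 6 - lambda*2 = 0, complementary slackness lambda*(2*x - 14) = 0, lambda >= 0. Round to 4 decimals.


Step 1: Try lambda = 0 (constraint inactive).
x_unc = 6/(2*7) = 0.4286
Check: 2*0.4286 = 0.8572 < 14 -- violated!
Step 2: Constraint must be active: 2*x = 14
x* = 14/2 = 7.0
lambda = (2*7*7.0 - 6)/2 = 46.0
Step 3: Compute optimal value.
f(x*) = 7*7.0^2 - 6*7.0 = 301.0


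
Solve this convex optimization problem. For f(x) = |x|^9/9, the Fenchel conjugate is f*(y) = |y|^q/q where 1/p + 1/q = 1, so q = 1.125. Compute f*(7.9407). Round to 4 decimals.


The conjugate exponent q satisfies 1/p + 1/q = 1.
p = 9, so q = 9/(9 - 1) = 1.125
|y|^q = 7.9407^1.125 = 10.2882
f*(7.9407) = 10.2882 / 1.125 = 9.1451


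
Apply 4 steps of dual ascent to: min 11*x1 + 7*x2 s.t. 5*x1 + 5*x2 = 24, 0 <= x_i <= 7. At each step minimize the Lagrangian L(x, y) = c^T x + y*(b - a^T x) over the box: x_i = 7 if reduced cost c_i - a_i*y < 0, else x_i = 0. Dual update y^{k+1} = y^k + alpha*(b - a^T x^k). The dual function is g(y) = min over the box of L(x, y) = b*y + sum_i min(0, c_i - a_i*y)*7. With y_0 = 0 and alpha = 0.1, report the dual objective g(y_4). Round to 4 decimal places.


Dual ascent for LP: min 11*x1 + 7*x2, 5*x1 + 5*x2 = 24, 0 <= x_i <= 7
Step 1: y^k = 0.0, reduced costs: (11.0, 7.0)
  x^k = (0.0, 0.0), subgradient = b - a^T x = 24.0
  y^{k+1} = 0.0 + 0.1*24.0 = 2.4
Step 2: y^k = 2.4, reduced costs: (-1.0, -5.0)
  x^k = (7.0, 7.0), subgradient = b - a^T x = -46.0
  y^{k+1} = 2.4 + 0.1*-46.0 = -2.2
Step 3: y^k = -2.2, reduced costs: (22.0, 18.0)
  x^k = (0.0, 0.0), subgradient = b - a^T x = 24.0
  y^{k+1} = -2.2 + 0.1*24.0 = 0.2
Step 4: y^k = 0.2, reduced costs: (10.0, 6.0)
  x^k = (0.0, 0.0), subgradient = b - a^T x = 24.0
  y^{k+1} = 0.2 + 0.1*24.0 = 2.6
Dual objective at y_4 = 2.6: reduced costs (-2.0, -6.0), box minimizer x = (7.0, 7.0)
g(y_4) = b*y + (c1 - a1*y)*x1 + (c2 - a2*y)*x2 = 24*2.6 + (-2.0)*7.0 + (-6.0)*7.0 = 62.4 - 14.0 - 42.0 = 6.4


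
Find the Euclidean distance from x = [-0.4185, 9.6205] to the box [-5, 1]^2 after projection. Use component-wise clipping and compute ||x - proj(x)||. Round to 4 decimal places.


Project each component onto [-5, 1].
clip(-0.4185) = -0.4185, clip(9.6205) = 1.0
Projection = [-0.4185, 1.0]
Squared diffs: [0.0, 74.313]
Distance = sqrt(74.313) = 8.6205


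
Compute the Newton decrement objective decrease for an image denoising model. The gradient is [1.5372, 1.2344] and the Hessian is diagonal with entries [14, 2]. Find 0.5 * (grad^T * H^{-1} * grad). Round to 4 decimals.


Step 1: H is diagonal, so H^(-1) * g = [0.1098, 0.6172].
Step 2: g^T H^(-1) g = sum_i g_i^2 / H_ii
  = (1.5372)^2/14 + (1.2344)^2/2
  = 0.1688 + 0.7619 = 0.9307
Step 3: Objective decrease = 0.5 * g^T H^(-1) g = 0.4653


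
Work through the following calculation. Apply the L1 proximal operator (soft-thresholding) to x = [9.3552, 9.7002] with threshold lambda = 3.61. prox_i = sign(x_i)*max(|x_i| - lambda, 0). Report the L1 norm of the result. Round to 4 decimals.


Soft-thresholding with lambda = 3.61:
prox(9.3552) = sign(9.3552)*max(|9.3552| - 3.61, 0) = 5.7452
prox(9.7002) = sign(9.7002)*max(|9.7002| - 3.61, 0) = 6.0902
prox(x) = [5.7452, 6.0902]
||prox(x)||_1 = 5.7452 + 6.0902 = 11.8354


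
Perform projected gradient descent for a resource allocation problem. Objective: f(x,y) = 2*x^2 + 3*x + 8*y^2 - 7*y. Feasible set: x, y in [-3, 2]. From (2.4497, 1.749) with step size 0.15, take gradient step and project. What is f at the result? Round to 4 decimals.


Step 1: Compute gradient at (2.4497, 1.749).
grad_x = 2*2*2.4497 + 3 = 12.7988
grad_y = 2*8*1.749 - 7 = 20.984
Step 2: Gradient step.
x_raw = 2.4497 - 0.15*12.7988 = 0.5299
y_raw = 1.749 - 0.15*20.984 = -1.3986
Step 3: Project onto [-3, 2].
x_proj = clip(0.5299) = 0.5299
y_proj = clip(-1.3986) = -1.3986
Step 4: Evaluate f.
f(0.5299, -1.3986) = 27.59


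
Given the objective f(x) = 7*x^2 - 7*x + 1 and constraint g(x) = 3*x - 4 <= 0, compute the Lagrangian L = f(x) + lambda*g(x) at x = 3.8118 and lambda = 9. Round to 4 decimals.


Step 1: Evaluate f(x).
f(3.8118) = 7*3.8118^2 - 7*3.8118 + 1 = 76.0261
Step 2: Evaluate g(x).
g(3.8118) = 3*3.8118 - 4 = 7.4354
Step 3: Compute Lagrangian.
L = 76.0261 + 9*7.4354 = 142.9447


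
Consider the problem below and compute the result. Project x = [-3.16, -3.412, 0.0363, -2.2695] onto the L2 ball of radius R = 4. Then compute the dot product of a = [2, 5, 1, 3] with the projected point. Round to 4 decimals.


Step 1: Compute ||x|| (intermediates to 6 decimals).
||x|| = sqrt((-3.16)^2 + (-3.412)^2 + 0.0363^2 + (-2.2695)^2) = 5.174871
Step 2: Project.
Since ||x|| > R, scale = R/||x|| = 4/5.174871 = 0.772966, proj(x) = scale * x
proj(x) = [-2.442573, -2.63736, 0.028059, -1.754246]
Step 3: Dot product.
a^T * proj(x) = 2*(-2.442573) + 5*(-2.63736) + 1*0.028059 + 3*(-1.754246) = -23.3066


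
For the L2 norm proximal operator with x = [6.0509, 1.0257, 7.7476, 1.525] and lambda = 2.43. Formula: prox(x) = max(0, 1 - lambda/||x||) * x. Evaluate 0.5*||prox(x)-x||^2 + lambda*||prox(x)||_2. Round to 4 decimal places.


Step 1: Compute ||x||.
||x|| = 10.0008
Step 2: Compute scaling factor.
scale = max(0, 1 - 2.43/10.0008) = 0.757
Step 3: prox(x) = [4.5807, 0.7765, 5.8651, 1.1545]
||prox(x)|| = 7.5708
Step 4: Proximal objective.
0.5*||prox-x||^2 = 2.9525
lambda*||prox|| = 18.397
Total = 21.3495


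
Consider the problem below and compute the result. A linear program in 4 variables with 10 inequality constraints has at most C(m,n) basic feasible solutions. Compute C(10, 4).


Each vertex corresponds to some choice of n active constraints out of m, so the number of vertices is at most C(m, n) = m! / (n!(m-n)!).
m = 10, n = 4
Numerator: 10 * 9 * 8 * 7
Denominator: 4! = 24
C(10, 4) = 210


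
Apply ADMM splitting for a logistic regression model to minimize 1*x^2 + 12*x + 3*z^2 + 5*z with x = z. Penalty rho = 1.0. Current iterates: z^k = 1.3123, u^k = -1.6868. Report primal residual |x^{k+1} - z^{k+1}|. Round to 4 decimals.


ADMM iteration with rho = 1.0, z^k = 1.3123, u^k = -1.6868
Step 1: x-update.
Minimize 1*x^2 + 12*x + (1.0/2)*(x - 1.3123 - 1.6868)^2
FOC: (2*1 + 1.0)*x = -12 + 1.0*(1.3123 + 1.6868)
x^{k+1} = -3.0003
Step 2: z-update.
Minimize 3*z^2 + 5*z + (1.0/2)*(-3.0003 - z - 1.6868)^2
FOC: (2*3 + 1.0)*z = -5 + 1.0*(-3.0003 - 1.6868)
z^{k+1} = -1.3839
Step 3: u-update.
u^{k+1} = -1.6868 - 3.0003 + 1.3839 = -3.3032
Step 4: Primal residual = |-3.0003 + 1.3839| = 1.6164


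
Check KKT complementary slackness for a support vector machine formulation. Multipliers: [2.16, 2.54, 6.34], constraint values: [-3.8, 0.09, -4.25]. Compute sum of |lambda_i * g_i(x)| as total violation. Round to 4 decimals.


KKT complementary slackness check:
lambda_1 * g_1 = 2.16 * -3.8 = -8.208
lambda_2 * g_2 = 2.54 * 0.09 = 0.2286
lambda_3 * g_3 = 6.34 * -4.25 = -26.945
Total violation = 8.208 + 0.2286 + 26.945 = 35.3816


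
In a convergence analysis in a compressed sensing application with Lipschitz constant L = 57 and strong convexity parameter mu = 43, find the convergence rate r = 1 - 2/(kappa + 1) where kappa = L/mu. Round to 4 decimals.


Step 1: Compute the condition number.
kappa = L/mu = 57/43 = 1.3256
Step 2: Compute the convergence rate.
r = 1 - 2/(kappa + 1) = 1 - 2*mu/(L + mu) = (L - mu)/(L + mu) = 14/100 = 0.14


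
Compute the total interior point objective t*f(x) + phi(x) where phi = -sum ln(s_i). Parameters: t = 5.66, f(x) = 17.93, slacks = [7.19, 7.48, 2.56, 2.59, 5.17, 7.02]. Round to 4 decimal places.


Step 1: Compute log-barrier.
ln values: [1.9727, 2.0122, 0.94, 0.9517, 1.6429, 1.9488]
phi = -(1.9727 + 2.0122 + 0.94 + 0.9517 + 1.6429 + 1.9488) = -9.4682
Step 2: Compute augmented objective.
t*f(x) = 5.66*17.93 = 101.4838
Total = 101.4838 - 9.4682 = 92.0156


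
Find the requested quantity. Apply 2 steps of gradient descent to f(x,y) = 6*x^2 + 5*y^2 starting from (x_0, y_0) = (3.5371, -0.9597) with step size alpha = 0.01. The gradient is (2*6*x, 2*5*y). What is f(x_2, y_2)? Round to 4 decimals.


Gradient descent on f(x,y) = 6*x^2 + 5*y^2.
Starting point: (3.5371, -0.9597), alpha = 0.01
Step 1: grad_x = 2*6*3.5371 = 42.4452, grad_y = 2*5*-0.9597 = -9.597
  x_1 = 3.5371 - 0.01*42.4452 = 3.1126
  y_1 = -0.9597 - 0.01*-9.597 = -0.8637
Step 2: grad_x = 2*6*3.1126 = 37.3518, grad_y = 2*5*-0.8637 = -8.6373
  x_2 = 3.1126 - 0.01*37.3518 = 2.7391
  y_2 = -0.8637 - 0.01*-8.6373 = -0.7774
f(2.7391, -0.7774) = 6*2.7391^2 + 5*(-0.7774)^2 = 48.0384


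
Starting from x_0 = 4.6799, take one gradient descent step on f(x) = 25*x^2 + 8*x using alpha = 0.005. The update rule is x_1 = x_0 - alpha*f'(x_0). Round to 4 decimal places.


We compute the gradient at x_0 and apply the update.
f'(x) = 50*x + 8
f'(4.6799) = 50*4.6799 + 8 = 241.995
x_1 = 4.6799 - 0.005*241.995 = 3.4699


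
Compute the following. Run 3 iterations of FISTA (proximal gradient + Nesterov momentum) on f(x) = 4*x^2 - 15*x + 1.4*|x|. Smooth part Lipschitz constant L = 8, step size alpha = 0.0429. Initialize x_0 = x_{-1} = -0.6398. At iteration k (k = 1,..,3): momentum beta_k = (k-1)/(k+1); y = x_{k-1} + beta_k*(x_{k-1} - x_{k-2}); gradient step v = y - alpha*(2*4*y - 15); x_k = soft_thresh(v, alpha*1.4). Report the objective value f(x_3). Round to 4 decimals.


FISTA on f(x) = 4*x^2 - 15*x + 1.4*|x|
L = 8, alpha = 0.0429
Iteration 1: beta = 0.0, y = -0.6398 + 0.0*(-0.6398 + 0.6398) = -0.6398
  grad(y) = -20.1184, v = y - alpha*grad = 0.2233
  prox(v) = soft_thresh(0.2233, 0.0601) = 0.1632
Iteration 2: beta = 0.3333, y = 0.1632 + 0.3333*(0.1632 + 0.6398) = 0.4309
  grad(y) = -11.5529, v = y - alpha*grad = 0.9265
  prox(v) = soft_thresh(0.9265, 0.0601) = 0.8665
Iteration 3: beta = 0.5, y = 0.8665 + 0.5*(0.8665 - 0.1632) = 1.2181
  grad(y) = -5.2555, v = y - alpha*grad = 1.4435
  prox(v) = soft_thresh(1.4435, 0.0601) = 1.3835
f(x_3) = 4*1.3835^2 - 15*1.3835 + 1.4*|1.3835| = -11.1592


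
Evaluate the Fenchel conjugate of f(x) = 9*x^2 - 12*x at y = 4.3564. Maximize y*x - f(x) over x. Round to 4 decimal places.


f*(y) = sup_x {y*x - a*x^2 - b*x} = sup_x {(y-b)*x - a*x^2}
FOC: (y - b) - 2a*x = 0 => x* = (y - b)/(2a)
x* = (4.3564 + 12)/(2*9) = 0.9087
f*(4.3564) = (y-b)^2/(4a) = (4.3564 + 12)^2/(4*9)
= 267.5318/36 = 7.4314


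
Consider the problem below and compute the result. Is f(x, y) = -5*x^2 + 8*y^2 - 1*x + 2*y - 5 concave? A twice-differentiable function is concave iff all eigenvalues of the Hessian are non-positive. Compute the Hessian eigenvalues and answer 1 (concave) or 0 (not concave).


The Hessian of f(x,y) = -5*x^2 + 8*y^2 - 1*x + 2*y - 5 is:
H = [[-10, 0], [0, 16]]
Trace = -10 + 16 = 6
Determinant = -10*16 - (0)^2 = -160
Discriminant = (6)^2 - 4*-160 = 676.0
Eigenvalues: lambda_1 = -10.0, lambda_2 = 16.0
The function is not concave.

0


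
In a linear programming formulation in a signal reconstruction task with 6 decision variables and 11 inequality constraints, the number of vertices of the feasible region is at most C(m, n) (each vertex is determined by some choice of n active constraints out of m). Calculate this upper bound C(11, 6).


Each vertex corresponds to some choice of n active constraints out of m, so the number of vertices is at most C(m, n) = m! / (n!(m-n)!).
m = 11, n = 6
Numerator: 11 * 10 * 9 * 8 * 7 * 6
Denominator: 6! = 720
C(11, 6) = 462


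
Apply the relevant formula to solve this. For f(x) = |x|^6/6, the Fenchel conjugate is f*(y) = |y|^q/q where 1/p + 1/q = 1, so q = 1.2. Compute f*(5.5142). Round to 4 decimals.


The conjugate exponent q satisfies 1/p + 1/q = 1.
p = 6, so q = 6/(6 - 1) = 1.2
|y|^q = 5.5142^1.2 = 7.7585
f*(5.5142) = 7.7585 / 1.2 = 6.4654


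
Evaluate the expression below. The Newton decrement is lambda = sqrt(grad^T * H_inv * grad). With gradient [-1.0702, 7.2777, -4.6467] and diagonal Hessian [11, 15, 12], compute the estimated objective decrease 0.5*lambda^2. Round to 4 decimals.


Step 1: H is diagonal, so H^(-1) * g = [-0.0973, 0.4852, -0.3872].
Step 2: g^T H^(-1) g = sum_i g_i^2 / H_ii
  = (-1.0702)^2/11 + (7.2777)^2/15 + (-4.6467)^2/12
  = 0.1041 + 3.531 + 1.7993 = 5.4344
Step 3: Objective decrease = 0.5 * g^T H^(-1) g = 2.7172


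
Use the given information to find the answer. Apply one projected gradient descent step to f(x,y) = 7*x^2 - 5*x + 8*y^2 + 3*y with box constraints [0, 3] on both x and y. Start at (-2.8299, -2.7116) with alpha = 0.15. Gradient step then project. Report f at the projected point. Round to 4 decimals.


Step 1: Compute gradient at (-2.8299, -2.7116).
grad_x = 2*7*-2.8299 - 5 = -44.6186
grad_y = 2*8*-2.7116 + 3 = -40.3856
Step 2: Gradient step.
x_raw = -2.8299 - 0.15*-44.6186 = 3.8629
y_raw = -2.7116 - 0.15*-40.3856 = 3.3462
Step 3: Project onto [0, 3].
x_proj = clip(3.8629) = 3.0
y_proj = clip(3.3462) = 3.0
Step 4: Evaluate f.
f(3.0, 3.0) = 129.0


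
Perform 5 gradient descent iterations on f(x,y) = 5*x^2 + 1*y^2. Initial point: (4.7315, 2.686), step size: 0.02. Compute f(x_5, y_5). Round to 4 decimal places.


Gradient descent on f(x,y) = 5*x^2 + 1*y^2.
Starting point: (4.7315, 2.686), alpha = 0.02
Step 1: grad_x = 2*5*4.7315 = 47.315, grad_y = 2*1*2.686 = 5.372
  x_1 = 4.7315 - 0.02*47.315 = 3.7852
  y_1 = 2.686 - 0.02*5.372 = 2.5786
Step 2: grad_x = 2*5*3.7852 = 37.852, grad_y = 2*1*2.5786 = 5.1571
  x_2 = 3.7852 - 0.02*37.852 = 3.0282
  y_2 = 2.5786 - 0.02*5.1571 = 2.4754
Step 3: grad_x = 2*5*3.0282 = 30.2816, grad_y = 2*1*2.4754 = 4.9508
  x_3 = 3.0282 - 0.02*30.2816 = 2.4225
  y_3 = 2.4754 - 0.02*4.9508 = 2.3764
Step 4: grad_x = 2*5*2.4225 = 24.2253, grad_y = 2*1*2.3764 = 4.7528
  x_4 = 2.4225 - 0.02*24.2253 = 1.938
  y_4 = 2.3764 - 0.02*4.7528 = 2.2813
Step 5: grad_x = 2*5*1.938 = 19.3802, grad_y = 2*1*2.2813 = 4.5627
  x_5 = 1.938 - 0.02*19.3802 = 1.5504
  y_5 = 2.2813 - 0.02*4.5627 = 2.1901
f(1.5504, 2.1901) = 5*1.5504^2 + 1*2.1901^2 = 16.8155


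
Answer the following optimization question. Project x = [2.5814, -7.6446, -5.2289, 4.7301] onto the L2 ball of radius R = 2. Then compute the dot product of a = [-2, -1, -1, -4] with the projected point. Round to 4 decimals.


Step 1: Compute ||x|| (intermediates to 6 decimals).
||x|| = sqrt(2.5814^2 + (-7.6446)^2 + (-5.2289)^2 + 4.7301^2) = 10.715352
Step 2: Project.
Since ||x|| > R, scale = R/||x|| = 2/10.715352 = 0.186648, proj(x) = scale * x
proj(x) = [0.481813, -1.426849, -0.975964, 0.882864]
Step 3: Dot product.
a^T * proj(x) = -2*0.481813 - 1*(-1.426849) - 1*(-0.975964) - 4*0.882864 = -2.0923


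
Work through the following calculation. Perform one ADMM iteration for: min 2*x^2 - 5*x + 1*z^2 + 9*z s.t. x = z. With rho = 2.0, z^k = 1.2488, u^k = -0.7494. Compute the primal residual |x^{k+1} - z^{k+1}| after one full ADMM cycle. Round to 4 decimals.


ADMM iteration with rho = 2.0, z^k = 1.2488, u^k = -0.7494
Step 1: x-update.
Minimize 2*x^2 - 5*x + (2.0/2)*(x - 1.2488 - 0.7494)^2
FOC: (2*2 + 2.0)*x = 5 + 2.0*(1.2488 + 0.7494)
x^{k+1} = 1.4994
Step 2: z-update.
Minimize 1*z^2 + 9*z + (2.0/2)*(1.4994 - z - 0.7494)^2
FOC: (2*1 + 2.0)*z = -9 + 2.0*(1.4994 - 0.7494)
z^{k+1} = -1.875
Step 3: u-update.
u^{k+1} = -0.7494 + 1.4994 + 1.875 = 2.625
Step 4: Primal residual = |1.4994 + 1.875| = 3.3744


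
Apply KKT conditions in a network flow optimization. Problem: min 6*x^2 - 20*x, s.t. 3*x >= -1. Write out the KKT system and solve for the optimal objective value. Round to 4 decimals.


Step 1: Try lambda = 0 (constraint inactive).
Stationarity: 2*6*x - 20 = 0
x* = 20/(2*6) = 5/3 = 1.6667 (rounded; the exact value 5/3 is used below)
Check constraint: 3*1.6667 = 5.0001 >= -1 -- satisfied.
Step 2: Compute optimal value.
f(x*) = 6*(5/3)^2 - 20*(5/3) = -16.6667


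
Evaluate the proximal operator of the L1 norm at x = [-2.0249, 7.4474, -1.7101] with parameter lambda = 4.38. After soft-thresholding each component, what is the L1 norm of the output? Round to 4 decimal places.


Soft-thresholding with lambda = 4.38:
prox(-2.0249) = sign(-2.0249)*max(|-2.0249| - 4.38, 0) = 0.0
prox(7.4474) = sign(7.4474)*max(|7.4474| - 4.38, 0) = 3.0674
prox(-1.7101) = sign(-1.7101)*max(|-1.7101| - 4.38, 0) = 0.0
prox(x) = [0.0, 3.0674, 0.0]
||prox(x)||_1 = 0.0 + 3.0674 + 0.0 = 3.0674


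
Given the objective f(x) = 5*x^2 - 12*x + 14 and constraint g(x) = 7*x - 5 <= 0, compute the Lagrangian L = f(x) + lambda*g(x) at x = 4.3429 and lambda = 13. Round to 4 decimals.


Step 1: Evaluate f(x).
f(4.3429) = 5*4.3429^2 - 12*4.3429 + 14 = 56.1891
Step 2: Evaluate g(x).
g(4.3429) = 7*4.3429 - 5 = 25.4003
Step 3: Compute Lagrangian.
L = 56.1891 + 13*25.4003 = 386.393


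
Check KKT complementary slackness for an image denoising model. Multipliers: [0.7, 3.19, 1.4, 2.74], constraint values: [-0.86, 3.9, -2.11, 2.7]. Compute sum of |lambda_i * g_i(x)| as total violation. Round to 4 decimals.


KKT complementary slackness check:
lambda_1 * g_1 = 0.7 * -0.86 = -0.602
lambda_2 * g_2 = 3.19 * 3.9 = 12.441
lambda_3 * g_3 = 1.4 * -2.11 = -2.954
lambda_4 * g_4 = 2.74 * 2.7 = 7.398
Total violation = 0.602 + 12.441 + 2.954 + 7.398 = 23.395


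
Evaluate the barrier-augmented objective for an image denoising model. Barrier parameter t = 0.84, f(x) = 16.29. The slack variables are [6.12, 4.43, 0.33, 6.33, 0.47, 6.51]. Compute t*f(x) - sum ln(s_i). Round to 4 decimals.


Step 1: Compute log-barrier.
ln values: [1.8116, 1.4884, -1.1087, 1.8453, -0.755, 1.8733]
phi = -(1.8116 + 1.4884 - 1.1087 + 1.8453 - 0.755 + 1.8733) = -5.1549
Step 2: Compute augmented objective.
t*f(x) = 0.84*16.29 = 13.6836
Total = 13.6836 - 5.1549 = 8.5287


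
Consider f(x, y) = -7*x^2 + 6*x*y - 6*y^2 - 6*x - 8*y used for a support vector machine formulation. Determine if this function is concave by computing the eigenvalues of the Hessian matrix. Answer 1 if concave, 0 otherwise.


The Hessian of f(x,y) = -7*x^2 + 6*x*y - 6*y^2 - 6*x - 8*y is:
H = [[-14, 6], [6, -12]]
Trace = -14 - 12 = -26
Determinant = -14*-12 - (6)^2 = 132
Discriminant = (-26)^2 - 4*132 = 148.0
Eigenvalues: lambda_1 = -19.0828, lambda_2 = -6.9172
The function is concave.

1


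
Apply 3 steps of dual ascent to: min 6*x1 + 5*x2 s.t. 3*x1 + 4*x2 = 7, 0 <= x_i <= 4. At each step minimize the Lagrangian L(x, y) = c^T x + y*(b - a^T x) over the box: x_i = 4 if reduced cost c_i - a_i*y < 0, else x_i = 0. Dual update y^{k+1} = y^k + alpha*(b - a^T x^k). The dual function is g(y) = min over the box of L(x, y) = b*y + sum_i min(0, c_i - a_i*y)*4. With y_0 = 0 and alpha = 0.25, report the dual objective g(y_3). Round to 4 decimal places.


Dual ascent for LP: min 6*x1 + 5*x2, 3*x1 + 4*x2 = 7, 0 <= x_i <= 4
Step 1: y^k = 0.0, reduced costs: (6.0, 5.0)
  x^k = (0.0, 0.0), subgradient = b - a^T x = 7.0
  y^{k+1} = 0.0 + 0.25*7.0 = 1.75
Step 2: y^k = 1.75, reduced costs: (0.75, -2.0)
  x^k = (0.0, 4.0), subgradient = b - a^T x = -9.0
  y^{k+1} = 1.75 + 0.25*-9.0 = -0.5
Step 3: y^k = -0.5, reduced costs: (7.5, 7.0)
  x^k = (0.0, 0.0), subgradient = b - a^T x = 7.0
  y^{k+1} = -0.5 + 0.25*7.0 = 1.25
Dual objective at y_3 = 1.25: reduced costs (2.25, 0.0), box minimizer x = (0.0, 0.0)
g(y_3) = b*y + (c1 - a1*y)*x1 + (c2 - a2*y)*x2 = 7*1.25 + 2.25*0.0 + 0.0*0.0 = 8.75 + 0.0 + 0.0 = 8.75


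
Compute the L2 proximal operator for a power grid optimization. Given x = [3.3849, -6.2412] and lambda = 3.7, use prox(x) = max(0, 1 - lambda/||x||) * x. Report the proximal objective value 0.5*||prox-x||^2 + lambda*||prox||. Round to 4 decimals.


Step 1: Compute ||x||.
||x|| = 7.1
Step 2: Compute scaling factor.
scale = max(0, 1 - 3.7/7.1) = 0.4789
Step 3: prox(x) = [1.6209, -2.9887]
||prox(x)|| = 3.4
Step 4: Proximal objective.
0.5*||prox-x||^2 = 6.845
lambda*||prox|| = 12.58
Total = 19.425


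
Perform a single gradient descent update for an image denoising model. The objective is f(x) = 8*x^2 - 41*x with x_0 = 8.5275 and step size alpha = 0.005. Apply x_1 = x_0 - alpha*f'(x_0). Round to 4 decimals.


We compute the gradient at x_0 and apply the update.
f'(x) = 16*x - 41
f'(8.5275) = 16*8.5275 - 41 = 95.44
x_1 = 8.5275 - 0.005*95.44 = 8.0503


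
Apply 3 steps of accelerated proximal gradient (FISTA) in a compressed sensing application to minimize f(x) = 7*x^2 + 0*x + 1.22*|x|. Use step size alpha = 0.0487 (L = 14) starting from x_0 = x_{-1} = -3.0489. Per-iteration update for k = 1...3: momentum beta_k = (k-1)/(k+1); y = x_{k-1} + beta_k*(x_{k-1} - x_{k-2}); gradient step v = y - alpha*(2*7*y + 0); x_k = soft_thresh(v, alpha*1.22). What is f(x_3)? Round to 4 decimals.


FISTA on f(x) = 7*x^2 + 0*x + 1.22*|x|
L = 14, alpha = 0.0487
Iteration 1: beta = 0.0, y = -3.0489 + 0.0*(-3.0489 + 3.0489) = -3.0489
  grad(y) = -42.6846, v = y - alpha*grad = -0.9702
  prox(v) = soft_thresh(-0.9702, 0.0594) = -0.9107
Iteration 2: beta = 0.3333, y = -0.9107 + 0.3333*(-0.9107 + 3.0489) = -0.198
  grad(y) = -2.7724, v = y - alpha*grad = -0.063
  prox(v) = soft_thresh(-0.063, 0.0594) = -0.0036
Iteration 3: beta = 0.5, y = -0.0036 + 0.5*(-0.0036 + 0.9107) = 0.45
  grad(y) = 6.2997, v = y - alpha*grad = 0.1432
  prox(v) = soft_thresh(0.1432, 0.0594) = 0.0838
f(x_3) = 7*0.0838^2 + 0*0.0838 + 1.22*|0.0838| = 0.1513


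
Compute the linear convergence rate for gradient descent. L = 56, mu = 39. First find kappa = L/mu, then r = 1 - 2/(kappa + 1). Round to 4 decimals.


Step 1: Compute the condition number.
kappa = L/mu = 56/39 = 1.4359
Step 2: Compute the convergence rate.
r = 1 - 2/(kappa + 1) = 1 - 2*mu/(L + mu) = (L - mu)/(L + mu) = 17/95 = 0.1789


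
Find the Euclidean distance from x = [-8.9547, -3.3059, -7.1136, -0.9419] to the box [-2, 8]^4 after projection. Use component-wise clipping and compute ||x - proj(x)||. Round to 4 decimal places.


Project each component onto [-2, 8].
clip(-8.9547) = -2.0, clip(-3.3059) = -2.0, clip(-7.1136) = -2.0, clip(-0.9419) = -0.9419
Projection = [-2.0, -2.0, -2.0, -0.9419]
Squared diffs: [48.3679, 1.7054, 26.1489, 0.0]
Distance = sqrt(76.2222) = 8.7305


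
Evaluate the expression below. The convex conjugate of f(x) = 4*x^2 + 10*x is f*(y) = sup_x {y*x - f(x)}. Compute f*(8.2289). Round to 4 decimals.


f*(y) = sup_x {y*x - a*x^2 - b*x} = sup_x {(y-b)*x - a*x^2}
FOC: (y - b) - 2a*x = 0 => x* = (y - b)/(2a)
x* = (8.2289 - 10)/(2*4) = -0.2214
f*(8.2289) = (y-b)^2/(4a) = (8.2289 - 10)^2/(4*4)
= 3.1368/16 = 0.196


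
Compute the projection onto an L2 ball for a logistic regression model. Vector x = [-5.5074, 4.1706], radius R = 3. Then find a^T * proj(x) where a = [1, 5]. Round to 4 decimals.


Step 1: Compute ||x|| (intermediates to 6 decimals).
||x|| = sqrt((-5.5074)^2 + 4.1706^2) = 6.908354
Step 2: Project.
Since ||x|| > R, scale = R/||x|| = 3/6.908354 = 0.434257, proj(x) = scale * x
proj(x) = [-2.391627, 1.811112]
Step 3: Dot product.
a^T * proj(x) = 1*(-2.391627) + 5*1.811112 = 6.6639


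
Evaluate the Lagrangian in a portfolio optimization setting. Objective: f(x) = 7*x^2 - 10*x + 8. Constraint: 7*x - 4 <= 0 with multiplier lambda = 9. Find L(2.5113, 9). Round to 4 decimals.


Step 1: Evaluate f(x).
f(2.5113) = 7*2.5113^2 - 10*2.5113 + 8 = 27.0334
Step 2: Evaluate g(x).
g(2.5113) = 7*2.5113 - 4 = 13.5791
Step 3: Compute Lagrangian.
L = 27.0334 + 9*13.5791 = 149.2453


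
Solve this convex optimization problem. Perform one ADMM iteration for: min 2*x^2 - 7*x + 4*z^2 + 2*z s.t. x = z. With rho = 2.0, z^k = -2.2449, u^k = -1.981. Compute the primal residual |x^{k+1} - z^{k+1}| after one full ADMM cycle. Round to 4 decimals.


ADMM iteration with rho = 2.0, z^k = -2.2449, u^k = -1.981
Step 1: x-update.
Minimize 2*x^2 - 7*x + (2.0/2)*(x + 2.2449 - 1.981)^2
FOC: (2*2 + 2.0)*x = 7 + 2.0*(-2.2449 + 1.981)
x^{k+1} = 1.0787
Step 2: z-update.
Minimize 4*z^2 + 2*z + (2.0/2)*(1.0787 - z - 1.981)^2
FOC: (2*4 + 2.0)*z = -2 + 2.0*(1.0787 - 1.981)
z^{k+1} = -0.3805
Step 3: u-update.
u^{k+1} = -1.981 + 1.0787 + 0.3805 = -0.5218
Step 4: Primal residual = |1.0787 + 0.3805| = 1.4592


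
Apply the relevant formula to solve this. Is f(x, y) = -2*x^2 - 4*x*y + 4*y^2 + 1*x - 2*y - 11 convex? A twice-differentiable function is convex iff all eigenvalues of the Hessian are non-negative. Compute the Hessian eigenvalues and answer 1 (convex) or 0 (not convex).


The Hessian of f(x,y) = -2*x^2 - 4*x*y + 4*y^2 + 1*x - 2*y - 11 is:
H = [[-4, -4], [-4, 8]]
Trace = -4 + 8 = 4
Determinant = -4*8 - (-4)^2 = -48
Discriminant = (4)^2 - 4*-48 = 208.0
Eigenvalues: lambda_1 = -5.2111, lambda_2 = 9.2111
The function is not convex.

0


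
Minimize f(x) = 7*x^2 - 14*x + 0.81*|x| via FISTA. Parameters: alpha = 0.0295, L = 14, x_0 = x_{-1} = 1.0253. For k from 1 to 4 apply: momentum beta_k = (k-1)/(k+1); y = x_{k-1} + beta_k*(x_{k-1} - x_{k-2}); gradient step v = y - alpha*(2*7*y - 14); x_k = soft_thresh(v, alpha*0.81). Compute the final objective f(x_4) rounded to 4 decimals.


FISTA on f(x) = 7*x^2 - 14*x + 0.81*|x|
L = 14, alpha = 0.0295
Iteration 1: beta = 0.0, y = 1.0253 + 0.0*(1.0253 - 1.0253) = 1.0253
  grad(y) = 0.3542, v = y - alpha*grad = 1.0149
  prox(v) = soft_thresh(1.0149, 0.0239) = 0.991
Iteration 2: beta = 0.3333, y = 0.991 + 0.3333*(0.991 - 1.0253) = 0.9795
  grad(y) = -0.2869, v = y - alpha*grad = 0.988
  prox(v) = soft_thresh(0.988, 0.0239) = 0.9641
Iteration 3: beta = 0.5, y = 0.9641 + 0.5*(0.9641 - 0.991) = 0.9506
  grad(y) = -0.6911, v = y - alpha*grad = 0.971
  prox(v) = soft_thresh(0.971, 0.0239) = 0.9471
Iteration 4: beta = 0.6, y = 0.9471 + 0.6*(0.9471 - 0.9641) = 0.937
  grad(y) = -0.8826, v = y - alpha*grad = 0.963
  prox(v) = soft_thresh(0.963, 0.0239) = 0.9391
f(x_4) = 7*0.9391^2 - 14*0.9391 + 0.81*|0.9391| = -6.2134


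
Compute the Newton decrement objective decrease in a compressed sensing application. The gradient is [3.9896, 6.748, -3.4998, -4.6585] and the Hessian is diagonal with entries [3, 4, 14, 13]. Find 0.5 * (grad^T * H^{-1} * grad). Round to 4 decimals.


Step 1: H is diagonal, so H^(-1) * g = [1.3299, 1.687, -0.25, -0.3583].
Step 2: g^T H^(-1) g = sum_i g_i^2 / H_ii
  = (3.9896)^2/3 + (6.748)^2/4 + (-3.4998)^2/14 + (-4.6585)^2/13
  = 5.3056 + 11.3839 + 0.8749 + 1.6694 = 19.2338
Step 3: Objective decrease = 0.5 * g^T H^(-1) g = 9.6169


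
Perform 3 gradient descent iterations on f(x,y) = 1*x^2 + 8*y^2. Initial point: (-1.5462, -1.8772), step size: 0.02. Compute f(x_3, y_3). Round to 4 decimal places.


Gradient descent on f(x,y) = 1*x^2 + 8*y^2.
Starting point: (-1.5462, -1.8772), alpha = 0.02
Step 1: grad_x = 2*1*-1.5462 = -3.0924, grad_y = 2*8*-1.8772 = -30.0352
  x_1 = -1.5462 - 0.02*-3.0924 = -1.4844
  y_1 = -1.8772 - 0.02*-30.0352 = -1.2765
Step 2: grad_x = 2*1*-1.4844 = -2.9687, grad_y = 2*8*-1.2765 = -20.4239
  x_2 = -1.4844 - 0.02*-2.9687 = -1.425
  y_2 = -1.2765 - 0.02*-20.4239 = -0.868
Step 3: grad_x = 2*1*-1.425 = -2.85, grad_y = 2*8*-0.868 = -13.8883
  x_3 = -1.425 - 0.02*-2.85 = -1.368
  y_3 = -0.868 - 0.02*-13.8883 = -0.5903
f(-1.368, -0.5903) = 1*(-1.368)^2 + 8*(-0.5903)^2 = 4.6585


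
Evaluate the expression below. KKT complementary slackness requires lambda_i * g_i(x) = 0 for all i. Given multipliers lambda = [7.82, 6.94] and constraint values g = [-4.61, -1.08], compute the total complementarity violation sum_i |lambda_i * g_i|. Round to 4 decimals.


KKT complementary slackness check:
lambda_1 * g_1 = 7.82 * -4.61 = -36.0502
lambda_2 * g_2 = 6.94 * -1.08 = -7.4952
Total violation = 36.0502 + 7.4952 = 43.5454


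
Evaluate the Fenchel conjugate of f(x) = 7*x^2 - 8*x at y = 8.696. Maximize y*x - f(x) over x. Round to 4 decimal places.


f*(y) = sup_x {y*x - a*x^2 - b*x} = sup_x {(y-b)*x - a*x^2}
FOC: (y - b) - 2a*x = 0 => x* = (y - b)/(2a)
x* = (8.696 + 8)/(2*7) = 1.1926
f*(8.696) = (y-b)^2/(4a) = (8.696 + 8)^2/(4*7)
= 278.7564/28 = 9.9556


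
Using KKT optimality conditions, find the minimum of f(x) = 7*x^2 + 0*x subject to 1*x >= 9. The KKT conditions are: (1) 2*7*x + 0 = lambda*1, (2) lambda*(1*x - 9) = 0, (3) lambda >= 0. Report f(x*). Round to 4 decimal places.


Step 1: Try lambda = 0 (constraint inactive).
x_unc = 0/(2*7) = 0.0
Check: 1*0.0 = 0.0 < 9 -- violated!
Step 2: Constraint must be active: 1*x = 9
x* = 9/1 = 9.0
lambda = (2*7*9.0 + 0)/1 = 126.0
Step 3: Compute optimal value.
f(x*) = 7*9.0^2 + 0*9.0 = 567.0


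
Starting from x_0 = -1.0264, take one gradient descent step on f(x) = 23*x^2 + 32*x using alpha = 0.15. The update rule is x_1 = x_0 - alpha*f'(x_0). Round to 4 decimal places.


We compute the gradient at x_0 and apply the update.
f'(x) = 46*x + 32
f'(-1.0264) = 46*-1.0264 + 32 = -15.2144
x_1 = -1.0264 - 0.15*-15.2144 = 1.2558


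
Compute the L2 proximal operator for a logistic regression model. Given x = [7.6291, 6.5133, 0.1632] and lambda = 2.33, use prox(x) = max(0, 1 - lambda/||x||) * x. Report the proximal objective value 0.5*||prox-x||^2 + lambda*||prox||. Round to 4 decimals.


Step 1: Compute ||x||.
||x|| = 10.0326
Step 2: Compute scaling factor.
scale = max(0, 1 - 2.33/10.0326) = 0.7678
Step 3: prox(x) = [5.8573, 5.0006, 0.1253]
||prox(x)|| = 7.7026
Step 4: Proximal objective.
0.5*||prox-x||^2 = 2.7145
lambda*||prox|| = 17.9471
Total = 20.6615


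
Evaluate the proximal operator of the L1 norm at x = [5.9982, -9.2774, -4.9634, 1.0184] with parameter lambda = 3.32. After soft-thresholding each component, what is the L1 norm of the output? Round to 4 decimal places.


Soft-thresholding with lambda = 3.32:
prox(5.9982) = sign(5.9982)*max(|5.9982| - 3.32, 0) = 2.6782
prox(-9.2774) = sign(-9.2774)*max(|-9.2774| - 3.32, 0) = -5.9574
prox(-4.9634) = sign(-4.9634)*max(|-4.9634| - 3.32, 0) = -1.6434
prox(1.0184) = sign(1.0184)*max(|1.0184| - 3.32, 0) = 0.0
prox(x) = [2.6782, -5.9574, -1.6434, 0.0]
||prox(x)||_1 = 2.6782 + 5.9574 + 1.6434 + 0.0 = 10.279


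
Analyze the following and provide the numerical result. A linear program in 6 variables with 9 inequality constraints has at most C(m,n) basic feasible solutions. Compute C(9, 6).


Each vertex corresponds to some choice of n active constraints out of m, so the number of vertices is at most C(m, n) = m! / (n!(m-n)!).
m = 9, n = 6
Numerator: 9 * 8 * 7 * 6 * 5 * 4
Denominator: 6! = 720
C(9, 6) = 84


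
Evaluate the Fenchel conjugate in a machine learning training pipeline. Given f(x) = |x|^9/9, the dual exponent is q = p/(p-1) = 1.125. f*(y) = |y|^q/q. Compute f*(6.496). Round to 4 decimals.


The conjugate exponent q satisfies 1/p + 1/q = 1.
p = 9, so q = 9/(9 - 1) = 1.125
|y|^q = 6.496^1.125 = 8.2078
f*(6.496) = 8.2078 / 1.125 = 7.2958


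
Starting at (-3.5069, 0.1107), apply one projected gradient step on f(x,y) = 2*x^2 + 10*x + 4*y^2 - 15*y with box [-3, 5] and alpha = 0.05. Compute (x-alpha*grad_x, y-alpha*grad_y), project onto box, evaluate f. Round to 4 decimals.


Step 1: Compute gradient at (-3.5069, 0.1107).
grad_x = 2*2*-3.5069 + 10 = -4.0276
grad_y = 2*4*0.1107 - 15 = -14.1144
Step 2: Gradient step.
x_raw = -3.5069 - 0.05*-4.0276 = -3.3055
y_raw = 0.1107 - 0.05*-14.1144 = 0.8164
Step 3: Project onto [-3, 5].
x_proj = clip(-3.3055) = -3.0
y_proj = clip(0.8164) = 0.8164
Step 4: Evaluate f.
f(-3.0, 0.8164) = -21.5801


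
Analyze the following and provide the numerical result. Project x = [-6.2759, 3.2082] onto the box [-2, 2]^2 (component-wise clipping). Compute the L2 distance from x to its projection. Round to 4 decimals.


Project each component onto [-2, 2].
clip(-6.2759) = -2.0, clip(3.2082) = 2.0
Projection = [-2.0, 2.0]
Squared diffs: [18.2833, 1.4597]
Distance = sqrt(19.743) = 4.4433


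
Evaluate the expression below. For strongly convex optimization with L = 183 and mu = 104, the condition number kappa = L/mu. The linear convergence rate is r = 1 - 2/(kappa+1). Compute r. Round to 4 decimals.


Step 1: Compute the condition number.
kappa = L/mu = 183/104 = 1.7596
Step 2: Compute the convergence rate.
r = 1 - 2/(kappa + 1) = 1 - 2*mu/(L + mu) = (L - mu)/(L + mu) = 79/287 = 0.2753


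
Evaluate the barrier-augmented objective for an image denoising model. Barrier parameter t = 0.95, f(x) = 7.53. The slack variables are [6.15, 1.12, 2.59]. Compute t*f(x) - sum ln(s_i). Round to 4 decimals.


Step 1: Compute log-barrier.
ln values: [1.8165, 0.1133, 0.9517]
phi = -(1.8165 + 0.1133 + 0.9517) = -2.8814
Step 2: Compute augmented objective.
t*f(x) = 0.95*7.53 = 7.1535
Total = 7.1535 - 2.8814 = 4.2721


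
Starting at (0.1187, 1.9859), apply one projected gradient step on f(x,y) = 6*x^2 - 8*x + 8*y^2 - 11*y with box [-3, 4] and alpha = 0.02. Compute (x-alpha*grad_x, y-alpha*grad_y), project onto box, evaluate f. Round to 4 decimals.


Step 1: Compute gradient at (0.1187, 1.9859).
grad_x = 2*6*0.1187 - 8 = -6.5756
grad_y = 2*8*1.9859 - 11 = 20.7744
Step 2: Gradient step.
x_raw = 0.1187 - 0.02*-6.5756 = 0.2502
y_raw = 1.9859 - 0.02*20.7744 = 1.5704
Step 3: Project onto [-3, 4].
x_proj = clip(0.2502) = 0.2502
y_proj = clip(1.5704) = 1.5704
Step 4: Evaluate f.
f(0.2502, 1.5704) = 0.829


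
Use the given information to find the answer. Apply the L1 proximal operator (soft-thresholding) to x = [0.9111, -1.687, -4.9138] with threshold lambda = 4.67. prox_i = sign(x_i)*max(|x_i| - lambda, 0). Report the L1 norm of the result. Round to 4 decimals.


Soft-thresholding with lambda = 4.67:
prox(0.9111) = sign(0.9111)*max(|0.9111| - 4.67, 0) = 0.0
prox(-1.687) = sign(-1.687)*max(|-1.687| - 4.67, 0) = 0.0
prox(-4.9138) = sign(-4.9138)*max(|-4.9138| - 4.67, 0) = -0.2438
prox(x) = [0.0, 0.0, -0.2438]
||prox(x)||_1 = 0.0 + 0.0 + 0.2438 = 0.2438


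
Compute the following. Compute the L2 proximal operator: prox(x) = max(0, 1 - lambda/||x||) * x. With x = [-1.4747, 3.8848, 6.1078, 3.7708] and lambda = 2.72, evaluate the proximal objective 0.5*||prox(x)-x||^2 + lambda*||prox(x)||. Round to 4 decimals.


Step 1: Compute ||x||.
||x|| = 8.294
Step 2: Compute scaling factor.
scale = max(0, 1 - 2.72/8.294) = 0.6721
Step 3: prox(x) = [-0.9911, 2.6108, 4.1048, 2.5342]
||prox(x)|| = 5.574
Step 4: Proximal objective.
0.5*||prox-x||^2 = 3.6992
lambda*||prox|| = 15.1613
Total = 18.8605


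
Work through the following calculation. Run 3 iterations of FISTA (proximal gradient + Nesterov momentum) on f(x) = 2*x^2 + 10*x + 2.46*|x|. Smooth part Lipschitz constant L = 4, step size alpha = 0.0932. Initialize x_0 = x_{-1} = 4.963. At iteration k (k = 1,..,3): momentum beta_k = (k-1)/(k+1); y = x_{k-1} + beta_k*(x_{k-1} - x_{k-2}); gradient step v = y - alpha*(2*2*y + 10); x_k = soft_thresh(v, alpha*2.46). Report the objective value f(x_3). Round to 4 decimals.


FISTA on f(x) = 2*x^2 + 10*x + 2.46*|x|
L = 4, alpha = 0.0932
Iteration 1: beta = 0.0, y = 4.963 + 0.0*(4.963 - 4.963) = 4.963
  grad(y) = 29.852, v = y - alpha*grad = 2.1808
  prox(v) = soft_thresh(2.1808, 0.2293) = 1.9515
Iteration 2: beta = 0.3333, y = 1.9515 + 0.3333*(1.9515 - 4.963) = 0.9477
  grad(y) = 13.7908, v = y - alpha*grad = -0.3376
  prox(v) = soft_thresh(-0.3376, 0.2293) = -0.1083
Iteration 3: beta = 0.5, y = -0.1083 + 0.5*(-0.1083 - 1.9515) = -1.1383
  grad(y) = 5.447, v = y - alpha*grad = -1.6459
  prox(v) = soft_thresh(-1.6459, 0.2293) = -1.4166
f(x_3) = 2*(-1.4166)^2 + 10*(-1.4166) + 2.46*|-1.4166| = -6.6677
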